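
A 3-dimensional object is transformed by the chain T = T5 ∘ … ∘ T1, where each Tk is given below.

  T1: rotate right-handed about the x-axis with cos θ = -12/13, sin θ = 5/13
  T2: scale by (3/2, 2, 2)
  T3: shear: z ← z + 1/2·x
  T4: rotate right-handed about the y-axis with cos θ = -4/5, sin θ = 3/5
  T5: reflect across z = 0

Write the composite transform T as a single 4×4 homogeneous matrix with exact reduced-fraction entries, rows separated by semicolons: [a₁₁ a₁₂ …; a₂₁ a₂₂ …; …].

T = [-3/4 6/13 -72/65 0; 0 -24/13 -10/13 0; 3/2 8/13 -96/65 0; 0 0 0 1]

T1 = [1 0 0 0; 0 -12/13 -5/13 0; 0 5/13 -12/13 0; 0 0 0 1]
T2·T1 = [3/2 0 0 0; 0 -24/13 -10/13 0; 0 10/13 -24/13 0; 0 0 0 1]
T3·…·T1 = [3/2 0 0 0; 0 -24/13 -10/13 0; 3/4 10/13 -24/13 0; 0 0 0 1]
T4·…·T1 = [-3/4 6/13 -72/65 0; 0 -24/13 -10/13 0; -3/2 -8/13 96/65 0; 0 0 0 1]
T5·…·T1 = [-3/4 6/13 -72/65 0; 0 -24/13 -10/13 0; 3/2 8/13 -96/65 0; 0 0 0 1]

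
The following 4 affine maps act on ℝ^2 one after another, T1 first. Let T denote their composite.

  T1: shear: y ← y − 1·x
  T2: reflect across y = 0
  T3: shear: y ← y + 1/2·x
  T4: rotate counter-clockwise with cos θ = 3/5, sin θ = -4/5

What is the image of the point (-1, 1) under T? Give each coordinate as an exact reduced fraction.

T1 shear: y ← y − 1·x: (-1, 1) → (-1, 2)
T2 reflect across y = 0: (-1, 2) → (-1, -2)
T3 shear: y ← y + 1/2·x: (-1, -2) → (-1, -5/2)
T4 rotate counter-clockwise with cos θ = 3/5, sin θ = -4/5: (-1, -5/2) → (-13/5, -7/10)

T(p) = (-13/5, -7/10)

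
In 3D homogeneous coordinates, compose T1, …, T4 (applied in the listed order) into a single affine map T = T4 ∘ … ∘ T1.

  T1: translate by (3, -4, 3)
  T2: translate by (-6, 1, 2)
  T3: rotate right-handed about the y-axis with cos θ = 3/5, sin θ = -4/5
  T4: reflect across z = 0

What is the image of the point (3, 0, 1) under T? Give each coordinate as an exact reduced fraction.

T1 translate by (3, -4, 3): (3, 0, 1) → (6, -4, 4)
T2 translate by (-6, 1, 2): (6, -4, 4) → (0, -3, 6)
T3 rotate right-handed about the y-axis with cos θ = 3/5, sin θ = -4/5: (0, -3, 6) → (-24/5, -3, 18/5)
T4 reflect across z = 0: (-24/5, -3, 18/5) → (-24/5, -3, -18/5)

T(p) = (-24/5, -3, -18/5)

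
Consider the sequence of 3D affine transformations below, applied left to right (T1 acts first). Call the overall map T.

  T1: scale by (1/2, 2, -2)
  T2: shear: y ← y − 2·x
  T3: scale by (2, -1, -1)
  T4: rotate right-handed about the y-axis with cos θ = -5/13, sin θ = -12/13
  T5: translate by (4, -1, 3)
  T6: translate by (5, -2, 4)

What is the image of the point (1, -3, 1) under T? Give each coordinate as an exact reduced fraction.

T(p) = (88/13, 4, 93/13)

T1 scale by (1/2, 2, -2): (1, -3, 1) → (1/2, -6, -2)
T2 shear: y ← y − 2·x: (1/2, -6, -2) → (1/2, -7, -2)
T3 scale by (2, -1, -1): (1/2, -7, -2) → (1, 7, 2)
T4 rotate right-handed about the y-axis with cos θ = -5/13, sin θ = -12/13: (1, 7, 2) → (-29/13, 7, 2/13)
T5 translate by (4, -1, 3): (-29/13, 7, 2/13) → (23/13, 6, 41/13)
T6 translate by (5, -2, 4): (23/13, 6, 41/13) → (88/13, 4, 93/13)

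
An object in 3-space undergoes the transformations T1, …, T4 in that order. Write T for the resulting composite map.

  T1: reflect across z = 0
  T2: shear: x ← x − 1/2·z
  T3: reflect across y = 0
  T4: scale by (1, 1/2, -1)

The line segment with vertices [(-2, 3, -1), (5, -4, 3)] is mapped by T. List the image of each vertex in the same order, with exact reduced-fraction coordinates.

image vertices: (-5/2, -3/2, -1), (13/2, 2, 3)

T1 reflect across z = 0: (-2, 3, -1) → (-2, 3, 1); (5, -4, 3) → (5, -4, -3)
T2 shear: x ← x − 1/2·z: (-2, 3, 1) → (-5/2, 3, 1); (5, -4, -3) → (13/2, -4, -3)
T3 reflect across y = 0: (-5/2, 3, 1) → (-5/2, -3, 1); (13/2, -4, -3) → (13/2, 4, -3)
T4 scale by (1, 1/2, -1): (-5/2, -3, 1) → (-5/2, -3/2, -1); (13/2, 4, -3) → (13/2, 2, 3)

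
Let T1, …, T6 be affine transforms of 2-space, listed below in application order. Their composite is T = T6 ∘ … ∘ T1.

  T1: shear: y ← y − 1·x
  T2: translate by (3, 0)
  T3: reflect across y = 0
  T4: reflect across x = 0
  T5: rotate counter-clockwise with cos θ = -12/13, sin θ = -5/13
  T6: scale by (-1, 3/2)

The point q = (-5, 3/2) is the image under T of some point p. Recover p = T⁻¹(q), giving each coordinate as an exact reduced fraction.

p = (2, 1)

T1 = [1 0 0; -1 1 0; 0 0 1]
T2·T1 = [1 0 3; -1 1 0; 0 0 1]
T3·…·T1 = [1 0 3; 1 -1 0; 0 0 1]
T4·…·T1 = [-1 0 -3; 1 -1 0; 0 0 1]
T5·…·T1 = [17/13 -5/13 36/13; -7/13 12/13 15/13; 0 0 1]
T6·…·T1 = [-17/13 5/13 -36/13; -21/26 18/13 45/26; 0 0 1]
det M = -3/2; M⁻¹ = [-12/13 10/39 -3; -7/13 34/39 -3; 0 0 1]
M⁻¹ · (-5, 3/2)ᵀ = (2, 1)ᵀ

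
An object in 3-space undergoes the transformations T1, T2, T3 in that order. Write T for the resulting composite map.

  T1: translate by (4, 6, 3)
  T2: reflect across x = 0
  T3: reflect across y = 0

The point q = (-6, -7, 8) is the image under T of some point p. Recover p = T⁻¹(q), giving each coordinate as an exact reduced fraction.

p = (2, 1, 5)

T1 = [1 0 0 4; 0 1 0 6; 0 0 1 3; 0 0 0 1]
T2·T1 = [-1 0 0 -4; 0 1 0 6; 0 0 1 3; 0 0 0 1]
T3·…·T1 = [-1 0 0 -4; 0 -1 0 -6; 0 0 1 3; 0 0 0 1]
det M = 1; M⁻¹ = [-1 0 0 -4; 0 -1 0 -6; 0 0 1 -3; 0 0 0 1]
M⁻¹ · (-6, -7, 8)ᵀ = (2, 1, 5)ᵀ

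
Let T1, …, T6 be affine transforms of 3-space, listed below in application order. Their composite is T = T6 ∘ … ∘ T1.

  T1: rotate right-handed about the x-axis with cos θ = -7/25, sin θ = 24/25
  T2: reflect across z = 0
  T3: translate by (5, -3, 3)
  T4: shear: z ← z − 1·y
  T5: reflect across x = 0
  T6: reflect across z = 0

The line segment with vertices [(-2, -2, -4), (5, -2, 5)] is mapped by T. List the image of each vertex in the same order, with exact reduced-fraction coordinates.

image vertices: (-3, 7/5, -12/5), (-10, -181/25, -339/25)

T1 rotate right-handed about the x-axis with cos θ = -7/25, sin θ = 24/25: (-2, -2, -4) → (-2, 22/5, -4/5); (5, -2, 5) → (5, -106/25, -83/25)
T2 reflect across z = 0: (-2, 22/5, -4/5) → (-2, 22/5, 4/5); (5, -106/25, -83/25) → (5, -106/25, 83/25)
T3 translate by (5, -3, 3): (-2, 22/5, 4/5) → (3, 7/5, 19/5); (5, -106/25, 83/25) → (10, -181/25, 158/25)
T4 shear: z ← z − 1·y: (3, 7/5, 19/5) → (3, 7/5, 12/5); (10, -181/25, 158/25) → (10, -181/25, 339/25)
T5 reflect across x = 0: (3, 7/5, 12/5) → (-3, 7/5, 12/5); (10, -181/25, 339/25) → (-10, -181/25, 339/25)
T6 reflect across z = 0: (-3, 7/5, 12/5) → (-3, 7/5, -12/5); (-10, -181/25, 339/25) → (-10, -181/25, -339/25)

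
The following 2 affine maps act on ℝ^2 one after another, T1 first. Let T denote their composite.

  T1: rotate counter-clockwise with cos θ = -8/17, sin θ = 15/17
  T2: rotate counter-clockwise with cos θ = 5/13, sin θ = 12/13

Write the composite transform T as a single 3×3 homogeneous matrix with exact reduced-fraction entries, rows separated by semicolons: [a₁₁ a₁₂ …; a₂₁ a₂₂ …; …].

T1 = [-8/17 -15/17 0; 15/17 -8/17 0; 0 0 1]
T2·T1 = [-220/221 21/221 0; -21/221 -220/221 0; 0 0 1]

T = [-220/221 21/221 0; -21/221 -220/221 0; 0 0 1]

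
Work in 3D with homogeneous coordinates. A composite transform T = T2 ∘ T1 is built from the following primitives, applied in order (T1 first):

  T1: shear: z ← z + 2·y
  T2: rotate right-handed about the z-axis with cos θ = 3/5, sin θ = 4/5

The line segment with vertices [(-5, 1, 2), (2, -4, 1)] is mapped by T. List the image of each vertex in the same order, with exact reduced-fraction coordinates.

image vertices: (-19/5, -17/5, 4), (22/5, -4/5, -7)

T1 shear: z ← z + 2·y: (-5, 1, 2) → (-5, 1, 4); (2, -4, 1) → (2, -4, -7)
T2 rotate right-handed about the z-axis with cos θ = 3/5, sin θ = 4/5: (-5, 1, 4) → (-19/5, -17/5, 4); (2, -4, -7) → (22/5, -4/5, -7)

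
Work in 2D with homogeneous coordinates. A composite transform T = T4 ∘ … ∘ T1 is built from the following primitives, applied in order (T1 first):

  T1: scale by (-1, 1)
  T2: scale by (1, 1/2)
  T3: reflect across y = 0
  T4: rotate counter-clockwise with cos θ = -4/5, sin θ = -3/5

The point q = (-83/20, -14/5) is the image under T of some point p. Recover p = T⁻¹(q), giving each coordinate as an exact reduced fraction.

T1 = [-1 0 0; 0 1 0; 0 0 1]
T2·T1 = [-1 0 0; 0 1/2 0; 0 0 1]
T3·…·T1 = [-1 0 0; 0 -1/2 0; 0 0 1]
T4·…·T1 = [4/5 -3/10 0; 3/5 2/5 0; 0 0 1]
det M = 1/2; M⁻¹ = [4/5 3/5 0; -6/5 8/5 0; 0 0 1]
M⁻¹ · (-83/20, -14/5)ᵀ = (-5, 1/2)ᵀ

p = (-5, 1/2)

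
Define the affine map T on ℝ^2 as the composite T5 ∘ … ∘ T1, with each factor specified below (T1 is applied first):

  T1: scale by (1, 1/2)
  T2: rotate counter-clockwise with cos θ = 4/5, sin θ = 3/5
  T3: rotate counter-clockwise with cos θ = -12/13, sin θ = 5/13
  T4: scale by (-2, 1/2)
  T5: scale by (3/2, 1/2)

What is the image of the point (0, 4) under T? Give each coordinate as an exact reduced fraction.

T1 scale by (1, 1/2): (0, 4) → (0, 2)
T2 rotate counter-clockwise with cos θ = 4/5, sin θ = 3/5: (0, 2) → (-6/5, 8/5)
T3 rotate counter-clockwise with cos θ = -12/13, sin θ = 5/13: (-6/5, 8/5) → (32/65, -126/65)
T4 scale by (-2, 1/2): (32/65, -126/65) → (-64/65, -63/65)
T5 scale by (3/2, 1/2): (-64/65, -63/65) → (-96/65, -63/130)

T(p) = (-96/65, -63/130)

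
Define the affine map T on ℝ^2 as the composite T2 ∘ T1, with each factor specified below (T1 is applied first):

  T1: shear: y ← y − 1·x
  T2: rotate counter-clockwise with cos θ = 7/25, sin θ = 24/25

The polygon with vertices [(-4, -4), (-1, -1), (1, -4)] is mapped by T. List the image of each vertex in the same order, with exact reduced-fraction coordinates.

image vertices: (-28/25, -96/25), (-7/25, -24/25), (127/25, -11/25)

T1 shear: y ← y − 1·x: (-4, -4) → (-4, 0); (-1, -1) → (-1, 0); (1, -4) → (1, -5)
T2 rotate counter-clockwise with cos θ = 7/25, sin θ = 24/25: (-4, 0) → (-28/25, -96/25); (-1, 0) → (-7/25, -24/25); (1, -5) → (127/25, -11/25)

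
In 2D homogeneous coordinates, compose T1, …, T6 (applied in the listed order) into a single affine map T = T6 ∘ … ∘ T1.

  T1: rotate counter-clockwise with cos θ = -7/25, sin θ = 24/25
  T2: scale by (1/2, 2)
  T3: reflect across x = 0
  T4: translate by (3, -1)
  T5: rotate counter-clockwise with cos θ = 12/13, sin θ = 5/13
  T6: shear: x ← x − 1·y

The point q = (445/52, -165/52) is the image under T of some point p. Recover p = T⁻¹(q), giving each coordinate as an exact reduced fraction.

p = (-3/2, 2)

T1 = [-7/25 -24/25 0; 24/25 -7/25 0; 0 0 1]
T2·T1 = [-7/50 -12/25 0; 48/25 -14/25 0; 0 0 1]
T3·…·T1 = [7/50 12/25 0; 48/25 -14/25 0; 0 0 1]
T4·…·T1 = [7/50 12/25 3; 48/25 -14/25 -1; 0 0 1]
T5·…·T1 = [-198/325 214/325 41/13; 1187/650 -108/325 3/13; 0 0 1]
T6·…·T1 = [-1583/650 322/325 38/13; 1187/650 -108/325 3/13; 0 0 1]
det M = -1; M⁻¹ = [108/325 322/325 -6/5; 1187/650 1583/650 -59/10; 0 0 1]
M⁻¹ · (445/52, -165/52)ᵀ = (-3/2, 2)ᵀ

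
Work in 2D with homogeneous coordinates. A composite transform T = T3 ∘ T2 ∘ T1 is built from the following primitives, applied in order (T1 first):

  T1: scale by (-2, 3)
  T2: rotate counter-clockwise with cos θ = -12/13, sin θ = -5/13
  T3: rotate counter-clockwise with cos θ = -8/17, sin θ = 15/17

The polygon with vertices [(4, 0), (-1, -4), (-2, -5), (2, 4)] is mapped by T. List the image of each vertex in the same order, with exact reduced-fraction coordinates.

T1 scale by (-2, 3): (4, 0) → (-8, 0); (-1, -4) → (2, -12); (-2, -5) → (4, -15); (2, 4) → (-4, 12)
T2 rotate counter-clockwise with cos θ = -12/13, sin θ = -5/13: (-8, 0) → (96/13, 40/13); (2, -12) → (-84/13, 134/13); (4, -15) → (-123/13, 160/13); (-4, 12) → (108/13, -124/13)
T3 rotate counter-clockwise with cos θ = -8/17, sin θ = 15/17: (96/13, 40/13) → (-1368/221, 1120/221); (-84/13, 134/13) → (-1338/221, -2332/221); (-123/13, 160/13) → (-1416/221, -3125/221); (108/13, -124/13) → (996/221, 2612/221)

image vertices: (-1368/221, 1120/221), (-1338/221, -2332/221), (-1416/221, -3125/221), (996/221, 2612/221)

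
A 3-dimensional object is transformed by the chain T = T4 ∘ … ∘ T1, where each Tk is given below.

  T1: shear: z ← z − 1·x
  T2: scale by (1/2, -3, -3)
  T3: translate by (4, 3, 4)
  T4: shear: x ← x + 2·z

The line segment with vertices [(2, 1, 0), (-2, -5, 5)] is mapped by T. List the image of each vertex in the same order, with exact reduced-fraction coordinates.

image vertices: (25, 0, 10), (-31, 18, -17)

T1 shear: z ← z − 1·x: (2, 1, 0) → (2, 1, -2); (-2, -5, 5) → (-2, -5, 7)
T2 scale by (1/2, -3, -3): (2, 1, -2) → (1, -3, 6); (-2, -5, 7) → (-1, 15, -21)
T3 translate by (4, 3, 4): (1, -3, 6) → (5, 0, 10); (-1, 15, -21) → (3, 18, -17)
T4 shear: x ← x + 2·z: (5, 0, 10) → (25, 0, 10); (3, 18, -17) → (-31, 18, -17)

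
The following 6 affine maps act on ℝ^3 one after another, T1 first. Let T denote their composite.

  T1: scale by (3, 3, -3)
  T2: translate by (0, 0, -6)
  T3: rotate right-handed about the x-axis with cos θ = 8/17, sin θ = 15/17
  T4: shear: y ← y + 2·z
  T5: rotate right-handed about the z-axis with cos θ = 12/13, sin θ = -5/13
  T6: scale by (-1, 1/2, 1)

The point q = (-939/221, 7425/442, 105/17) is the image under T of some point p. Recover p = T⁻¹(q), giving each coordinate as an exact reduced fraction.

p = (-3, 5, 3)

T1 = [3 0 0 0; 0 3 0 0; 0 0 -3 0; 0 0 0 1]
T2·T1 = [3 0 0 0; 0 3 0 0; 0 0 -3 -6; 0 0 0 1]
T3·…·T1 = [3 0 0 0; 0 24/17 45/17 90/17; 0 45/17 -24/17 -48/17; 0 0 0 1]
T4·…·T1 = [3 0 0 0; 0 114/17 -3/17 -6/17; 0 45/17 -24/17 -48/17; 0 0 0 1]
T5·…·T1 = [36/13 570/221 -15/221 -30/221; -15/13 1368/221 -36/221 -72/221; 0 45/17 -24/17 -48/17; 0 0 0 1]
T6·…·T1 = [-36/13 -570/221 15/221 30/221; -15/26 684/221 -18/221 -36/221; 0 45/17 -24/17 -48/17; 0 0 0 1]
det M = 27/2; M⁻¹ = [-4/13 -10/39 0 0; -40/663 64/221 -1/51 0; -25/221 120/221 -38/51 -2; 0 0 0 1]
M⁻¹ · (-939/221, 7425/442, 105/17)ᵀ = (-3, 5, 3)ᵀ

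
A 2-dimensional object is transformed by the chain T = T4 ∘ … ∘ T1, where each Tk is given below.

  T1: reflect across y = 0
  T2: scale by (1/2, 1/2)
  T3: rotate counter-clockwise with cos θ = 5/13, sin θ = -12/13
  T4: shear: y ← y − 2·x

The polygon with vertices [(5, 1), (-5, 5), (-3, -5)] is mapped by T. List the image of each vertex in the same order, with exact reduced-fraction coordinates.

T1 reflect across y = 0: (5, 1) → (5, -1); (-5, 5) → (-5, -5); (-3, -5) → (-3, 5)
T2 scale by (1/2, 1/2): (5, -1) → (5/2, -1/2); (-5, -5) → (-5/2, -5/2); (-3, 5) → (-3/2, 5/2)
T3 rotate counter-clockwise with cos θ = 5/13, sin θ = -12/13: (5/2, -1/2) → (1/2, -5/2); (-5/2, -5/2) → (-85/26, 35/26); (-3/2, 5/2) → (45/26, 61/26)
T4 shear: y ← y − 2·x: (1/2, -5/2) → (1/2, -7/2); (-85/26, 35/26) → (-85/26, 205/26); (45/26, 61/26) → (45/26, -29/26)

image vertices: (1/2, -7/2), (-85/26, 205/26), (45/26, -29/26)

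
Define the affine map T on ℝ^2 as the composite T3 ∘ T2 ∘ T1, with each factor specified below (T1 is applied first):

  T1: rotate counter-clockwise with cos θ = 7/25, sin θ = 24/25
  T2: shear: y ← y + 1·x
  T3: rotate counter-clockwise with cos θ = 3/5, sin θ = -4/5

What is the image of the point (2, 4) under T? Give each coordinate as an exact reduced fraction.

T(p) = (-54/25, 62/25)

T1 rotate counter-clockwise with cos θ = 7/25, sin θ = 24/25: (2, 4) → (-82/25, 76/25)
T2 shear: y ← y + 1·x: (-82/25, 76/25) → (-82/25, -6/25)
T3 rotate counter-clockwise with cos θ = 3/5, sin θ = -4/5: (-82/25, -6/25) → (-54/25, 62/25)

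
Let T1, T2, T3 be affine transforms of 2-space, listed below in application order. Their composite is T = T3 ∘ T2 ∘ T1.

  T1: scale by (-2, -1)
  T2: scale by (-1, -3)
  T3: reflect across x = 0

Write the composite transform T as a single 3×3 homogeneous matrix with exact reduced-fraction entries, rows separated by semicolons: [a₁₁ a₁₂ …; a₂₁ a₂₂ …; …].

T1 = [-2 0 0; 0 -1 0; 0 0 1]
T2·T1 = [2 0 0; 0 3 0; 0 0 1]
T3·…·T1 = [-2 0 0; 0 3 0; 0 0 1]

T = [-2 0 0; 0 3 0; 0 0 1]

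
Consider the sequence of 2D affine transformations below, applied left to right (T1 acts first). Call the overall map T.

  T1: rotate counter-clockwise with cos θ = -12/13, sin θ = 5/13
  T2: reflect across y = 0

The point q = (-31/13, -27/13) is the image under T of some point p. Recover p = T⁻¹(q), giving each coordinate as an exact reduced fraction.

T1 = [-12/13 -5/13 0; 5/13 -12/13 0; 0 0 1]
T2·T1 = [-12/13 -5/13 0; -5/13 12/13 0; 0 0 1]
det M = -1; M⁻¹ = [-12/13 -5/13 0; -5/13 12/13 0; 0 0 1]
M⁻¹ · (-31/13, -27/13)ᵀ = (3, -1)ᵀ

p = (3, -1)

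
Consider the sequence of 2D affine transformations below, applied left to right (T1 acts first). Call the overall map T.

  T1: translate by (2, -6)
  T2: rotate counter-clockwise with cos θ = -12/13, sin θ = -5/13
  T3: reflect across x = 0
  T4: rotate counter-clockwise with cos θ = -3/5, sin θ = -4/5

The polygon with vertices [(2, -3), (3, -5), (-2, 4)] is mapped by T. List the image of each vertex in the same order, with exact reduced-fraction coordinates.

image vertices: (73/65, -636/65), (83/65, -781/65), (66/65, -112/65)

T1 translate by (2, -6): (2, -3) → (4, -9); (3, -5) → (5, -11); (-2, 4) → (0, -2)
T2 rotate counter-clockwise with cos θ = -12/13, sin θ = -5/13: (4, -9) → (-93/13, 88/13); (5, -11) → (-115/13, 107/13); (0, -2) → (-10/13, 24/13)
T3 reflect across x = 0: (-93/13, 88/13) → (93/13, 88/13); (-115/13, 107/13) → (115/13, 107/13); (-10/13, 24/13) → (10/13, 24/13)
T4 rotate counter-clockwise with cos θ = -3/5, sin θ = -4/5: (93/13, 88/13) → (73/65, -636/65); (115/13, 107/13) → (83/65, -781/65); (10/13, 24/13) → (66/65, -112/65)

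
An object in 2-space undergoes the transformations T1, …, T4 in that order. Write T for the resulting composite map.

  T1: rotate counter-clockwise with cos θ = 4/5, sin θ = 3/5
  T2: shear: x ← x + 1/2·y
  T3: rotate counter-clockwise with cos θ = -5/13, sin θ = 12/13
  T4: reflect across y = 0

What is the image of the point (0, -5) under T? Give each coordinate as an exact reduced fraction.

T(p) = (43/13, -32/13)

T1 rotate counter-clockwise with cos θ = 4/5, sin θ = 3/5: (0, -5) → (3, -4)
T2 shear: x ← x + 1/2·y: (3, -4) → (1, -4)
T3 rotate counter-clockwise with cos θ = -5/13, sin θ = 12/13: (1, -4) → (43/13, 32/13)
T4 reflect across y = 0: (43/13, 32/13) → (43/13, -32/13)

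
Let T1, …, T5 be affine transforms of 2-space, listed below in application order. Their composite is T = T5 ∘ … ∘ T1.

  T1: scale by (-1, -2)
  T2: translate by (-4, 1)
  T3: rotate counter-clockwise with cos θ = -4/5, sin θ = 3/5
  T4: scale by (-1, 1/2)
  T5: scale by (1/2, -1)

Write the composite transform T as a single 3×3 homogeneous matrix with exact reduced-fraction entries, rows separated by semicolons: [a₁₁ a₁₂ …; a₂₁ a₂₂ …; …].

T = [-2/5 -3/5 -13/10; 3/10 -4/5 8/5; 0 0 1]

T1 = [-1 0 0; 0 -2 0; 0 0 1]
T2·T1 = [-1 0 -4; 0 -2 1; 0 0 1]
T3·…·T1 = [4/5 6/5 13/5; -3/5 8/5 -16/5; 0 0 1]
T4·…·T1 = [-4/5 -6/5 -13/5; -3/10 4/5 -8/5; 0 0 1]
T5·…·T1 = [-2/5 -3/5 -13/10; 3/10 -4/5 8/5; 0 0 1]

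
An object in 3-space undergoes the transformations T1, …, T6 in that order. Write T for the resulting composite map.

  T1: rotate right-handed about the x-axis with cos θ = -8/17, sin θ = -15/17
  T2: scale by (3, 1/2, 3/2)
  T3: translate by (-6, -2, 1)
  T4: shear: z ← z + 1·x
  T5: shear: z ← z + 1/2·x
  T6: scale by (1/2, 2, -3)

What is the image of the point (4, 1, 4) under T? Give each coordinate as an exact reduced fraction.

T(p) = (3, -16/17, -597/34)

T1 rotate right-handed about the x-axis with cos θ = -8/17, sin θ = -15/17: (4, 1, 4) → (4, 52/17, -47/17)
T2 scale by (3, 1/2, 3/2): (4, 52/17, -47/17) → (12, 26/17, -141/34)
T3 translate by (-6, -2, 1): (12, 26/17, -141/34) → (6, -8/17, -107/34)
T4 shear: z ← z + 1·x: (6, -8/17, -107/34) → (6, -8/17, 97/34)
T5 shear: z ← z + 1/2·x: (6, -8/17, 97/34) → (6, -8/17, 199/34)
T6 scale by (1/2, 2, -3): (6, -8/17, 199/34) → (3, -16/17, -597/34)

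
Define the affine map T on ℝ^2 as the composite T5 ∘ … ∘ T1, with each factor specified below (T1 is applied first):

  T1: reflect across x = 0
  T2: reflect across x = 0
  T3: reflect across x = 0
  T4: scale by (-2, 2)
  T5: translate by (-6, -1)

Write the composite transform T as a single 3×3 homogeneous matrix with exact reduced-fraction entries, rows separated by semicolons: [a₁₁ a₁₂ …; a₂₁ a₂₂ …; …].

T1 = [-1 0 0; 0 1 0; 0 0 1]
T2·T1 = [1 0 0; 0 1 0; 0 0 1]
T3·…·T1 = [-1 0 0; 0 1 0; 0 0 1]
T4·…·T1 = [2 0 0; 0 2 0; 0 0 1]
T5·…·T1 = [2 0 -6; 0 2 -1; 0 0 1]

T = [2 0 -6; 0 2 -1; 0 0 1]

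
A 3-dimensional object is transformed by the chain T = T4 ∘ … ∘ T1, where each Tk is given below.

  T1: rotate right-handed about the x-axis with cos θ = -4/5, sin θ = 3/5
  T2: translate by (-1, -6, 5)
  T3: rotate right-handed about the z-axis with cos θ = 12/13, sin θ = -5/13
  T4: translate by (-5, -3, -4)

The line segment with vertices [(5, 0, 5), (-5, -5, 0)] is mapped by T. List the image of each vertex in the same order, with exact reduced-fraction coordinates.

T1 rotate right-handed about the x-axis with cos θ = -4/5, sin θ = 3/5: (5, 0, 5) → (5, -3, -4); (-5, -5, 0) → (-5, 4, -3)
T2 translate by (-1, -6, 5): (5, -3, -4) → (4, -9, 1); (-5, 4, -3) → (-6, -2, 2)
T3 rotate right-handed about the z-axis with cos θ = 12/13, sin θ = -5/13: (4, -9, 1) → (3/13, -128/13, 1); (-6, -2, 2) → (-82/13, 6/13, 2)
T4 translate by (-5, -3, -4): (3/13, -128/13, 1) → (-62/13, -167/13, -3); (-82/13, 6/13, 2) → (-147/13, -33/13, -2)

image vertices: (-62/13, -167/13, -3), (-147/13, -33/13, -2)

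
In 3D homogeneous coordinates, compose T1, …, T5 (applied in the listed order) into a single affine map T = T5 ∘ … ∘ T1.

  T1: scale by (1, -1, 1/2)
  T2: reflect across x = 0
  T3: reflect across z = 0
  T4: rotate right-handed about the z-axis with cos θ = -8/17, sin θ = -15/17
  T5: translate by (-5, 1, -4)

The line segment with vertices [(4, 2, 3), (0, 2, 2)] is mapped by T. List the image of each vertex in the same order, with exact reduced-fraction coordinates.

image vertices: (-83/17, 93/17, -11/2), (-115/17, 33/17, -5)

T1 scale by (1, -1, 1/2): (4, 2, 3) → (4, -2, 3/2); (0, 2, 2) → (0, -2, 1)
T2 reflect across x = 0: (4, -2, 3/2) → (-4, -2, 3/2); (0, -2, 1) → (0, -2, 1)
T3 reflect across z = 0: (-4, -2, 3/2) → (-4, -2, -3/2); (0, -2, 1) → (0, -2, -1)
T4 rotate right-handed about the z-axis with cos θ = -8/17, sin θ = -15/17: (-4, -2, -3/2) → (2/17, 76/17, -3/2); (0, -2, -1) → (-30/17, 16/17, -1)
T5 translate by (-5, 1, -4): (2/17, 76/17, -3/2) → (-83/17, 93/17, -11/2); (-30/17, 16/17, -1) → (-115/17, 33/17, -5)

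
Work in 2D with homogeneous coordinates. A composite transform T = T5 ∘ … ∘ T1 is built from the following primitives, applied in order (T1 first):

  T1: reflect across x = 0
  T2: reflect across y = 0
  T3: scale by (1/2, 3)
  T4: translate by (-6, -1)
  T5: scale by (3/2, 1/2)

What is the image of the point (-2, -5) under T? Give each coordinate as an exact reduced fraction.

T1 reflect across x = 0: (-2, -5) → (2, -5)
T2 reflect across y = 0: (2, -5) → (2, 5)
T3 scale by (1/2, 3): (2, 5) → (1, 15)
T4 translate by (-6, -1): (1, 15) → (-5, 14)
T5 scale by (3/2, 1/2): (-5, 14) → (-15/2, 7)

T(p) = (-15/2, 7)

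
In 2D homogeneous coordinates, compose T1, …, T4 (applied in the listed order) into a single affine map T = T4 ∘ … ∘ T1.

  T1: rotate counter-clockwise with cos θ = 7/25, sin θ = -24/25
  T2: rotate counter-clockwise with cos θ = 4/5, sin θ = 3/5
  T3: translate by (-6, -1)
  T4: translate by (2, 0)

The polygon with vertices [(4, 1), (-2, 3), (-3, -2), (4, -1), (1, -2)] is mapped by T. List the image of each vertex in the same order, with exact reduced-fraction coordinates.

T1 rotate counter-clockwise with cos θ = 7/25, sin θ = -24/25: (4, 1) → (52/25, -89/25); (-2, 3) → (58/25, 69/25); (-3, -2) → (-69/25, 58/25); (4, -1) → (4/25, -103/25); (1, -2) → (-41/25, -38/25)
T2 rotate counter-clockwise with cos θ = 4/5, sin θ = 3/5: (52/25, -89/25) → (19/5, -8/5); (58/25, 69/25) → (1/5, 18/5); (-69/25, 58/25) → (-18/5, 1/5); (4/25, -103/25) → (13/5, -16/5); (-41/25, -38/25) → (-2/5, -11/5)
T3 translate by (-6, -1): (19/5, -8/5) → (-11/5, -13/5); (1/5, 18/5) → (-29/5, 13/5); (-18/5, 1/5) → (-48/5, -4/5); (13/5, -16/5) → (-17/5, -21/5); (-2/5, -11/5) → (-32/5, -16/5)
T4 translate by (2, 0): (-11/5, -13/5) → (-1/5, -13/5); (-29/5, 13/5) → (-19/5, 13/5); (-48/5, -4/5) → (-38/5, -4/5); (-17/5, -21/5) → (-7/5, -21/5); (-32/5, -16/5) → (-22/5, -16/5)

image vertices: (-1/5, -13/5), (-19/5, 13/5), (-38/5, -4/5), (-7/5, -21/5), (-22/5, -16/5)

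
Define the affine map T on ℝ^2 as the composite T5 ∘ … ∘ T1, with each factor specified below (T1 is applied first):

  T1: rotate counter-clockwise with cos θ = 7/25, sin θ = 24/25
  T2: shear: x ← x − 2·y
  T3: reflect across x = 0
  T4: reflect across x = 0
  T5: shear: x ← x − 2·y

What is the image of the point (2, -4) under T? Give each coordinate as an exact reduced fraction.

T(p) = (6/5, 4/5)

T1 rotate counter-clockwise with cos θ = 7/25, sin θ = 24/25: (2, -4) → (22/5, 4/5)
T2 shear: x ← x − 2·y: (22/5, 4/5) → (14/5, 4/5)
T3 reflect across x = 0: (14/5, 4/5) → (-14/5, 4/5)
T4 reflect across x = 0: (-14/5, 4/5) → (14/5, 4/5)
T5 shear: x ← x − 2·y: (14/5, 4/5) → (6/5, 4/5)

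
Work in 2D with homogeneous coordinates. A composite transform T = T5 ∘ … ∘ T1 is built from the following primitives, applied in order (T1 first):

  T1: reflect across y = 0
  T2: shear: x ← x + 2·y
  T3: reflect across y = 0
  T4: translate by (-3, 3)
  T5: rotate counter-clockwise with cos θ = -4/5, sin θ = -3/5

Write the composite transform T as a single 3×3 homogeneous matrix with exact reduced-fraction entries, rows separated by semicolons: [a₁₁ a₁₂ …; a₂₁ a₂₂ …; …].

T = [-4/5 11/5 21/5; -3/5 2/5 -3/5; 0 0 1]

T1 = [1 0 0; 0 -1 0; 0 0 1]
T2·T1 = [1 -2 0; 0 -1 0; 0 0 1]
T3·…·T1 = [1 -2 0; 0 1 0; 0 0 1]
T4·…·T1 = [1 -2 -3; 0 1 3; 0 0 1]
T5·…·T1 = [-4/5 11/5 21/5; -3/5 2/5 -3/5; 0 0 1]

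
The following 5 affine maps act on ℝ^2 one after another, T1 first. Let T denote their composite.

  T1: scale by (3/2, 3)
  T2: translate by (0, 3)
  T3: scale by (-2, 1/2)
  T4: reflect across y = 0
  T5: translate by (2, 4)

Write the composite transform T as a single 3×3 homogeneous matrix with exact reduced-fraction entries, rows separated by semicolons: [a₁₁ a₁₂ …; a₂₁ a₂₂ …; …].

T = [-3 0 2; 0 -3/2 5/2; 0 0 1]

T1 = [3/2 0 0; 0 3 0; 0 0 1]
T2·T1 = [3/2 0 0; 0 3 3; 0 0 1]
T3·…·T1 = [-3 0 0; 0 3/2 3/2; 0 0 1]
T4·…·T1 = [-3 0 0; 0 -3/2 -3/2; 0 0 1]
T5·…·T1 = [-3 0 2; 0 -3/2 5/2; 0 0 1]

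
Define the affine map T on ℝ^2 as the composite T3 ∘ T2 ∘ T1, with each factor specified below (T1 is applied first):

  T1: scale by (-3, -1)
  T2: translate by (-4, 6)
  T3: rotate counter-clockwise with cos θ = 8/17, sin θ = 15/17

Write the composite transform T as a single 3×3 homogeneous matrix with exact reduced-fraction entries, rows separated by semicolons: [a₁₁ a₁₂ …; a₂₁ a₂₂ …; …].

T = [-24/17 15/17 -122/17; -45/17 -8/17 -12/17; 0 0 1]

T1 = [-3 0 0; 0 -1 0; 0 0 1]
T2·T1 = [-3 0 -4; 0 -1 6; 0 0 1]
T3·…·T1 = [-24/17 15/17 -122/17; -45/17 -8/17 -12/17; 0 0 1]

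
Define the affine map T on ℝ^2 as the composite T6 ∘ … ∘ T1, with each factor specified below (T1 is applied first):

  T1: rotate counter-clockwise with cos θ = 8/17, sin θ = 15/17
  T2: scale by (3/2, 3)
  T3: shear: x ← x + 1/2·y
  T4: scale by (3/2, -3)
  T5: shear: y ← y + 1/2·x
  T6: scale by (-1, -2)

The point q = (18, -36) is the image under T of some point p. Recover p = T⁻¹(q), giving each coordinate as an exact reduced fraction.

T1 = [8/17 -15/17 0; 15/17 8/17 0; 0 0 1]
T2·T1 = [12/17 -45/34 0; 45/17 24/17 0; 0 0 1]
T3·…·T1 = [69/34 -21/34 0; 45/17 24/17 0; 0 0 1]
T4·…·T1 = [207/68 -63/68 0; -135/17 -72/17 0; 0 0 1]
T5·…·T1 = [207/68 -63/68 0; -873/136 -639/136 0; 0 0 1]
T6·…·T1 = [-207/68 63/68 0; 873/68 639/68 0; 0 0 1]
det M = -81/2; M⁻¹ = [-71/306 7/306 0; 97/306 23/306 0; 0 0 1]
M⁻¹ · (18, -36)ᵀ = (-5, 3)ᵀ

p = (-5, 3)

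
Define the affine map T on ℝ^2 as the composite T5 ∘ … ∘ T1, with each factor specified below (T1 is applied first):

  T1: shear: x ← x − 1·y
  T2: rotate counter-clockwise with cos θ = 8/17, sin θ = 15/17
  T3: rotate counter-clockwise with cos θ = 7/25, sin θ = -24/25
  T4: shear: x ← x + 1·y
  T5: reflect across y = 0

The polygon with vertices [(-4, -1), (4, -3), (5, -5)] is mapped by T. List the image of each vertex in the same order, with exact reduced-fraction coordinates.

image vertices: (-298/85, 31/85), (794/425, 1857/425), (31/17, 118/17)

T1 shear: x ← x − 1·y: (-4, -1) → (-3, -1); (4, -3) → (7, -3); (5, -5) → (10, -5)
T2 rotate counter-clockwise with cos θ = 8/17, sin θ = 15/17: (-3, -1) → (-9/17, -53/17); (7, -3) → (101/17, 81/17); (10, -5) → (155/17, 110/17)
T3 rotate counter-clockwise with cos θ = 7/25, sin θ = -24/25: (-9/17, -53/17) → (-267/85, -31/85); (101/17, 81/17) → (2651/425, -1857/425); (155/17, 110/17) → (149/17, -118/17)
T4 shear: x ← x + 1·y: (-267/85, -31/85) → (-298/85, -31/85); (2651/425, -1857/425) → (794/425, -1857/425); (149/17, -118/17) → (31/17, -118/17)
T5 reflect across y = 0: (-298/85, -31/85) → (-298/85, 31/85); (794/425, -1857/425) → (794/425, 1857/425); (31/17, -118/17) → (31/17, 118/17)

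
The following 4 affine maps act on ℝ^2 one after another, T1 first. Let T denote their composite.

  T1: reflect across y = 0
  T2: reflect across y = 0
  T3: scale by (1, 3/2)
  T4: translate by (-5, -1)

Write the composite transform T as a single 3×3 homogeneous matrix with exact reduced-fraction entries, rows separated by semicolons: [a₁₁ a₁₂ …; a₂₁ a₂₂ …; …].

T = [1 0 -5; 0 3/2 -1; 0 0 1]

T1 = [1 0 0; 0 -1 0; 0 0 1]
T2·T1 = [1 0 0; 0 1 0; 0 0 1]
T3·…·T1 = [1 0 0; 0 3/2 0; 0 0 1]
T4·…·T1 = [1 0 -5; 0 3/2 -1; 0 0 1]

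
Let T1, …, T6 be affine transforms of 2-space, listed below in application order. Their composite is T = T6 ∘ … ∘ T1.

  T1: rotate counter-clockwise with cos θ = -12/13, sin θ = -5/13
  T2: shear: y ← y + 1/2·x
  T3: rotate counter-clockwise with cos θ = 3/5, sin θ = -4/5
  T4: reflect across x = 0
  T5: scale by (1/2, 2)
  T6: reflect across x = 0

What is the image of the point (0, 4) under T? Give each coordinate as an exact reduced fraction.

T1 rotate counter-clockwise with cos θ = -12/13, sin θ = -5/13: (0, 4) → (20/13, -48/13)
T2 shear: y ← y + 1/2·x: (20/13, -48/13) → (20/13, -38/13)
T3 rotate counter-clockwise with cos θ = 3/5, sin θ = -4/5: (20/13, -38/13) → (-92/65, -194/65)
T4 reflect across x = 0: (-92/65, -194/65) → (92/65, -194/65)
T5 scale by (1/2, 2): (92/65, -194/65) → (46/65, -388/65)
T6 reflect across x = 0: (46/65, -388/65) → (-46/65, -388/65)

T(p) = (-46/65, -388/65)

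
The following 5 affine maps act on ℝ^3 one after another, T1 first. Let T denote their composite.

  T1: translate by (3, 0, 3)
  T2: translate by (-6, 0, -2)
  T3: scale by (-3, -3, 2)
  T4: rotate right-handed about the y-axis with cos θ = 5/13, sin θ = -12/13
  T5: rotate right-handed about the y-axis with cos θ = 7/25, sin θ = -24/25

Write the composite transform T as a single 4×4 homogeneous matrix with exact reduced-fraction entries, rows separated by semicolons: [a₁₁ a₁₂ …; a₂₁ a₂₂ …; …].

T = [759/325 0 -408/325 -537/65; 0 -3 0 0; -612/325 0 -506/325 266/65; 0 0 0 1]

T1 = [1 0 0 3; 0 1 0 0; 0 0 1 3; 0 0 0 1]
T2·T1 = [1 0 0 -3; 0 1 0 0; 0 0 1 1; 0 0 0 1]
T3·…·T1 = [-3 0 0 9; 0 -3 0 0; 0 0 2 2; 0 0 0 1]
T4·…·T1 = [-15/13 0 -24/13 21/13; 0 -3 0 0; -36/13 0 10/13 118/13; 0 0 0 1]
T5·…·T1 = [759/325 0 -408/325 -537/65; 0 -3 0 0; -612/325 0 -506/325 266/65; 0 0 0 1]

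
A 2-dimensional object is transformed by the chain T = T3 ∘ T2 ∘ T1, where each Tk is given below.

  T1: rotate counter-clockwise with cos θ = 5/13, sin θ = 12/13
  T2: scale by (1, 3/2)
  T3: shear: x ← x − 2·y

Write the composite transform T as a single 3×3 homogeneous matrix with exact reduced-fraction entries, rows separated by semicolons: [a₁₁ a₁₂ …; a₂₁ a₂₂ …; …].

T = [-31/13 -27/13 0; 18/13 15/26 0; 0 0 1]

T1 = [5/13 -12/13 0; 12/13 5/13 0; 0 0 1]
T2·T1 = [5/13 -12/13 0; 18/13 15/26 0; 0 0 1]
T3·…·T1 = [-31/13 -27/13 0; 18/13 15/26 0; 0 0 1]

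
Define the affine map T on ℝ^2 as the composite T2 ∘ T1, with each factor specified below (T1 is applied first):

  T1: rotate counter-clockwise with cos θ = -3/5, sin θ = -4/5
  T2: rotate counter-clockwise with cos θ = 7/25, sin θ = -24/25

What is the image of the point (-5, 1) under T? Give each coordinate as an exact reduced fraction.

T(p) = (541/125, -337/125)

T1 rotate counter-clockwise with cos θ = -3/5, sin θ = -4/5: (-5, 1) → (19/5, 17/5)
T2 rotate counter-clockwise with cos θ = 7/25, sin θ = -24/25: (19/5, 17/5) → (541/125, -337/125)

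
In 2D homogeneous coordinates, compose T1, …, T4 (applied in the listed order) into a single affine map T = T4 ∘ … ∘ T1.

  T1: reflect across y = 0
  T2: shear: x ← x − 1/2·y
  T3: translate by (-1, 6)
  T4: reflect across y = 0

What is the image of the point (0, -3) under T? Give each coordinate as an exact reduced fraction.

T(p) = (-5/2, -9)

T1 reflect across y = 0: (0, -3) → (0, 3)
T2 shear: x ← x − 1/2·y: (0, 3) → (-3/2, 3)
T3 translate by (-1, 6): (-3/2, 3) → (-5/2, 9)
T4 reflect across y = 0: (-5/2, 9) → (-5/2, -9)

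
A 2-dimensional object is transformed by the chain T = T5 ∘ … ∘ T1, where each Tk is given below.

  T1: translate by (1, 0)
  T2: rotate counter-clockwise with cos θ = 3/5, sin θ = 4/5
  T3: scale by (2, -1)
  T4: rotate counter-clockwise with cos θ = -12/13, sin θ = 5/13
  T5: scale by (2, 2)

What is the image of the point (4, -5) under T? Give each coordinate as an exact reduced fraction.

T1 translate by (1, 0): (4, -5) → (5, -5)
T2 rotate counter-clockwise with cos θ = 3/5, sin θ = 4/5: (5, -5) → (7, 1)
T3 scale by (2, -1): (7, 1) → (14, -1)
T4 rotate counter-clockwise with cos θ = -12/13, sin θ = 5/13: (14, -1) → (-163/13, 82/13)
T5 scale by (2, 2): (-163/13, 82/13) → (-326/13, 164/13)

T(p) = (-326/13, 164/13)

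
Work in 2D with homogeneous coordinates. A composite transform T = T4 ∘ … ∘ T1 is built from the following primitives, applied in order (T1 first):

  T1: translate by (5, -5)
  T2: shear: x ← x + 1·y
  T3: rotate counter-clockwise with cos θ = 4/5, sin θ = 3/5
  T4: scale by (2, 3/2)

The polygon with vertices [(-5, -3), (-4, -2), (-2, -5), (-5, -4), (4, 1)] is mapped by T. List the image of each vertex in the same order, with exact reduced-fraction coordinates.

image vertices: (-16/5, -84/5), (-6/5, -69/5), (4/5, -183/10), (-18/5, -189/10), (64/5, -3/10)

T1 translate by (5, -5): (-5, -3) → (0, -8); (-4, -2) → (1, -7); (-2, -5) → (3, -10); (-5, -4) → (0, -9); (4, 1) → (9, -4)
T2 shear: x ← x + 1·y: (0, -8) → (-8, -8); (1, -7) → (-6, -7); (3, -10) → (-7, -10); (0, -9) → (-9, -9); (9, -4) → (5, -4)
T3 rotate counter-clockwise with cos θ = 4/5, sin θ = 3/5: (-8, -8) → (-8/5, -56/5); (-6, -7) → (-3/5, -46/5); (-7, -10) → (2/5, -61/5); (-9, -9) → (-9/5, -63/5); (5, -4) → (32/5, -1/5)
T4 scale by (2, 3/2): (-8/5, -56/5) → (-16/5, -84/5); (-3/5, -46/5) → (-6/5, -69/5); (2/5, -61/5) → (4/5, -183/10); (-9/5, -63/5) → (-18/5, -189/10); (32/5, -1/5) → (64/5, -3/10)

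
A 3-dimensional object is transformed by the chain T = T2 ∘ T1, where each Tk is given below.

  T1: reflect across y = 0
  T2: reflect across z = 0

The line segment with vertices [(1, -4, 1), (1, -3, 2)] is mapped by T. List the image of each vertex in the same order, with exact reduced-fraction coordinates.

image vertices: (1, 4, -1), (1, 3, -2)

T1 reflect across y = 0: (1, -4, 1) → (1, 4, 1); (1, -3, 2) → (1, 3, 2)
T2 reflect across z = 0: (1, 4, 1) → (1, 4, -1); (1, 3, 2) → (1, 3, -2)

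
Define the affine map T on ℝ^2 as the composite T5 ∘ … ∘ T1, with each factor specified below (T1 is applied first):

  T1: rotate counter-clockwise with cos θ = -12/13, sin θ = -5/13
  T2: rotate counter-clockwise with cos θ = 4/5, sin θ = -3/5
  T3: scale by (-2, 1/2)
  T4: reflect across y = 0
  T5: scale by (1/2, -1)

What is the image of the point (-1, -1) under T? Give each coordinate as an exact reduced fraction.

T(p) = (-79/65, 47/130)

T1 rotate counter-clockwise with cos θ = -12/13, sin θ = -5/13: (-1, -1) → (7/13, 17/13)
T2 rotate counter-clockwise with cos θ = 4/5, sin θ = -3/5: (7/13, 17/13) → (79/65, 47/65)
T3 scale by (-2, 1/2): (79/65, 47/65) → (-158/65, 47/130)
T4 reflect across y = 0: (-158/65, 47/130) → (-158/65, -47/130)
T5 scale by (1/2, -1): (-158/65, -47/130) → (-79/65, 47/130)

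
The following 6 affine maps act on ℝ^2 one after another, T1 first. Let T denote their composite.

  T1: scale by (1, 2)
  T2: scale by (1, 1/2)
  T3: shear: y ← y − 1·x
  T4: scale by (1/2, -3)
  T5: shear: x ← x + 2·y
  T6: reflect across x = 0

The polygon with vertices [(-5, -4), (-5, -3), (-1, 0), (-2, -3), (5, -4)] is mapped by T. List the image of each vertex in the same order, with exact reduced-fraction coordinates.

image vertices: (17/2, -3), (29/2, -6), (13/2, -3), (-5, 3), (-113/2, 27)

T1 scale by (1, 2): (-5, -4) → (-5, -8); (-5, -3) → (-5, -6); (-1, 0) → (-1, 0); (-2, -3) → (-2, -6); (5, -4) → (5, -8)
T2 scale by (1, 1/2): (-5, -8) → (-5, -4); (-5, -6) → (-5, -3); (-1, 0) → (-1, 0); (-2, -6) → (-2, -3); (5, -8) → (5, -4)
T3 shear: y ← y − 1·x: (-5, -4) → (-5, 1); (-5, -3) → (-5, 2); (-1, 0) → (-1, 1); (-2, -3) → (-2, -1); (5, -4) → (5, -9)
T4 scale by (1/2, -3): (-5, 1) → (-5/2, -3); (-5, 2) → (-5/2, -6); (-1, 1) → (-1/2, -3); (-2, -1) → (-1, 3); (5, -9) → (5/2, 27)
T5 shear: x ← x + 2·y: (-5/2, -3) → (-17/2, -3); (-5/2, -6) → (-29/2, -6); (-1/2, -3) → (-13/2, -3); (-1, 3) → (5, 3); (5/2, 27) → (113/2, 27)
T6 reflect across x = 0: (-17/2, -3) → (17/2, -3); (-29/2, -6) → (29/2, -6); (-13/2, -3) → (13/2, -3); (5, 3) → (-5, 3); (113/2, 27) → (-113/2, 27)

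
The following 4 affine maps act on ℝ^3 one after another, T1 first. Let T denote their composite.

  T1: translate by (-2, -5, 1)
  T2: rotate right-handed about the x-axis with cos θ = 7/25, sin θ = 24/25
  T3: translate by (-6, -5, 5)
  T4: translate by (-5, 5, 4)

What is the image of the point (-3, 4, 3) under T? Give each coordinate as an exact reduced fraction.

T(p) = (-16, -103/25, 229/25)

T1 translate by (-2, -5, 1): (-3, 4, 3) → (-5, -1, 4)
T2 rotate right-handed about the x-axis with cos θ = 7/25, sin θ = 24/25: (-5, -1, 4) → (-5, -103/25, 4/25)
T3 translate by (-6, -5, 5): (-5, -103/25, 4/25) → (-11, -228/25, 129/25)
T4 translate by (-5, 5, 4): (-11, -228/25, 129/25) → (-16, -103/25, 229/25)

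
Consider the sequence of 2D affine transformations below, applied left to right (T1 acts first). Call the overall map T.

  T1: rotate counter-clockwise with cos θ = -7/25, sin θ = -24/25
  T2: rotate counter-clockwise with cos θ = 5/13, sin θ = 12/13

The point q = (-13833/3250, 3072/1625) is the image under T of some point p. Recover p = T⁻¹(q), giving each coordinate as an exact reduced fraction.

p = (-9/2, -6/5)

T1 = [-7/25 24/25 0; -24/25 -7/25 0; 0 0 1]
T2·T1 = [253/325 204/325 0; -204/325 253/325 0; 0 0 1]
det M = 1; M⁻¹ = [253/325 -204/325 0; 204/325 253/325 0; 0 0 1]
M⁻¹ · (-13833/3250, 3072/1625)ᵀ = (-9/2, -6/5)ᵀ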